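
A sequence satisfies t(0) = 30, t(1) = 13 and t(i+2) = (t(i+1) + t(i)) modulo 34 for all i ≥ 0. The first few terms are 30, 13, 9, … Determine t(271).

21

t(0) = 30; t(1) = 13; t(2) = 9; t(3) = 22; t(4) = 31; t(5) = 19; t(6) = 16; t(7) = 1; t(8) = 17; t(9) = 18; t(10) = 1; t(11) = 19; t(12) = 20; t(13) = 5; t(14) = 25; t(15) = 30; t(16) = 21; t(17) = 17; t(18) = 4; t(19) = 21; t(20) = 25; t(21) = 12; t(22) = 3; t(23) = 15; t(24) = 18; t(25) = 33; t(26) = 17; t(27) = 16; t(28) = 33; t(29) = 15; t(30) = 14; t(31) = 29; t(32) = 9; t(33) = 4; t(34) = 13; t(35) = 17; t(36) = 30; t(37) = 13.
Since (t(36), t(37)) = (t(0), t(1)) = (30, 13) (two consecutive terms determine the rest), the sequence is periodic with period 36.
So t(271) = t(0 + ((271-0) mod 36)) = t(19) = 21.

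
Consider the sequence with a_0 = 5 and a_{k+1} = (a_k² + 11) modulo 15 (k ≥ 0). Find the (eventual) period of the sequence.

6

Computing terms: a_0 = 5, a_1 = 6, a_2 = 2, a_3 = 0, a_4 = 11, a_5 = 12, a_6 = 5.
Since a_6 = a_0 = 5, the sequence is periodic with period 6.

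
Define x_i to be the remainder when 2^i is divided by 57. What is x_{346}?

16

Listing terms: x_0 = 1; x_1 = 2; x_2 = 4; x_3 = 8; x_4 = 16; x_5 = 32; x_6 = 7; x_7 = 14; x_8 = 28; x_9 = 56; x_{10} = 55; x_{11} = 53; x_{12} = 49; x_{13} = 41; x_{14} = 25; x_{15} = 50; x_{16} = 43; x_{17} = 29; x_{18} = 1.
The sequence repeats with period 18.
(346 - 0) mod 18 = 4, so x_{346} = x_4 = 16.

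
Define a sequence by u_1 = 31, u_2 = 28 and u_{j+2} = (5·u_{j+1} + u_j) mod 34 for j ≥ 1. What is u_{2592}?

9

Listing terms: u_1 = 31, u_2 = 28, u_3 = 1, u_4 = 33, u_5 = 30, u_6 = 13, u_7 = 27, u_8 = 12, u_9 = 19, u_{10} = 5, u_{11} = 10, u_{12} = 21, u_{13} = 13, u_{14} = 18, u_{15} = 1, u_{16} = 23, u_{17} = 14, u_{18} = 25, u_{19} = 3, u_{20} = 6, u_{21} = 33, u_{22} = 1, u_{23} = 4, u_{24} = 21, u_{25} = 7, u_{26} = 22, u_{27} = 15, u_{28} = 29, u_{29} = 24, u_{30} = 13, u_{31} = 21, u_{32} = 16, u_{33} = 33, u_{34} = 11, u_{35} = 20, u_{36} = 9, u_{37} = 31, u_{38} = 28.
The sequence repeats with period 36.
So u_{2592} = u_{1 + ((2592-1) mod 36)} = u_{36} = 9.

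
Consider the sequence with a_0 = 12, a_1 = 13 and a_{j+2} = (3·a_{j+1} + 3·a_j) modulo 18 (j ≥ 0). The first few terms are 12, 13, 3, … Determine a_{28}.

9

We have a_0 = 12; a_1 = 13; a_2 = 3; a_3 = 12; a_4 = 9; a_5 = 9; a_6 = 0; a_7 = 9; a_8 = 9.
Since (a_7, a_8) = (a_4, a_5) = (9, 9) (two consecutive terms determine the rest), the sequence is eventually periodic: after a pre-period of length 4 it cycles with period 3.
For j ≥ 4, a_j depends only on (j - 4) mod 3. (28 - 4) mod 3 = 0, so a_{28} = a_4 = 9.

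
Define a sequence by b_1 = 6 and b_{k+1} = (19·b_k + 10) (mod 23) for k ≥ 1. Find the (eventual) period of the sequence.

22

Listing terms: b_1 = 6, b_2 = 9, b_3 = 20, b_4 = 22, b_5 = 14, b_6 = 0, b_7 = 10, b_8 = 16, b_9 = 15, b_{10} = 19, b_{11} = 3, b_{12} = 21, b_{13} = 18, b_{14} = 7, b_{15} = 5, b_{16} = 13, b_{17} = 4, b_{18} = 17, b_{19} = 11, b_{20} = 12, b_{21} = 8, b_{22} = 1, b_{23} = 6.
Since b_{23} = b_1 = 6, the sequence is periodic with period 22.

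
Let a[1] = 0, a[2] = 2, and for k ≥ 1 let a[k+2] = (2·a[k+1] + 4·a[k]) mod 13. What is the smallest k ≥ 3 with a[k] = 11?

a[1] = 0; a[2] = 2; a[3] = 4; a[4] = 3; a[5] = 9; a[6] = 4; a[7] = 5; a[8] = 0; a[9] = 7; a[10] = 1; a[11] = 4; a[12] = 12; a[13] = 1; a[14] = 11; a[15] = 0; a[16] = 5; a[17] = 10; a[18] = 1; a[19] = 3; a[20] = 10; a[21] = 6; a[22] = 0; a[23] = 11; a[24] = 9; a[25] = 10; a[26] = 4; a[27] = 9; a[28] = 8; a[29] = 0; a[30] = 6; a[31] = 12; a[32] = 9; a[33] = 1; a[34] = 12; a[35] = 2; a[36] = 0; a[37] = 8; a[38] = 3; a[39] = 12; a[40] = 10; a[41] = 3; a[42] = 7; a[43] = 0; a[44] = 2.
Since (a[43], a[44]) = (a[1], a[2]) = (0, 2) (two consecutive terms determine the rest), the sequence is periodic with period 42.
The value 11 first appears (with k ≥ 3) at a[14].

14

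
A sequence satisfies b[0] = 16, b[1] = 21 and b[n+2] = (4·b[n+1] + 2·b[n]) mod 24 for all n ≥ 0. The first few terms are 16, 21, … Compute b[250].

0

b[0] = 16,  b[1] = 21,  b[2] = 20,  b[3] = 2,  b[4] = 0,  b[5] = 4,  b[6] = 16,  b[7] = 0,  b[8] = 8,  b[9] = 8,  b[10] = 0,  b[11] = 16,  b[12] = 16,  b[13] = 0.
Since (b[12], b[13]) = (b[6], b[7]) = (16, 0) (two consecutive terms determine the rest), the sequence is eventually periodic: after a pre-period of length 6 it cycles with period 6.
For n ≥ 6, b[n] depends only on (n - 6) mod 6. (250 - 6) mod 6 = 4, so b[250] = b[10] = 0.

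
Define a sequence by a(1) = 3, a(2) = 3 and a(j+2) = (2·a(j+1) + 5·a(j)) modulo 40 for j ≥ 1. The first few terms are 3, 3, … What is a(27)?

a(1) = 3, a(2) = 3, a(3) = 21, a(4) = 17, a(5) = 19, a(6) = 3, a(7) = 21.
Since (a(6), a(7)) = (a(2), a(3)) = (3, 21) (two consecutive terms determine the rest), the sequence is eventually periodic: after a pre-period of length 1 it cycles with period 4.
For j ≥ 2, a(j) depends only on (j - 2) mod 4. (27 - 2) mod 4 = 1, so a(27) = a(3) = 21.

21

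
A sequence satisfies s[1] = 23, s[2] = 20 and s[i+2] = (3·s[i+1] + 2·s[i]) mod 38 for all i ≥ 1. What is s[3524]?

6

s[1] = 23,  s[2] = 20,  s[3] = 30,  s[4] = 16,  s[5] = 32,  s[6] = 14,  s[7] = 30,  s[8] = 4,  s[9] = 34,  s[10] = 34,  s[11] = 18,  s[12] = 8,  s[13] = 22,  s[14] = 6,  s[15] = 24,  s[16] = 8,  s[17] = 34,  s[18] = 4,  s[19] = 4,  s[20] = 20,  s[21] = 30.
Since (s[20], s[21]) = (s[2], s[3]) = (20, 30) (two consecutive terms determine the rest), the sequence is eventually periodic: after a pre-period of length 1 it cycles with period 18.
For i ≥ 2, s[i] depends only on (i - 2) mod 18. (3524 - 2) mod 18 = 12, so s[3524] = s[14] = 6.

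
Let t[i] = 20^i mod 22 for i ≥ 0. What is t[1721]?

t[0] = 1,  t[1] = 20,  t[2] = 4,  t[3] = 14,  t[4] = 16,  t[5] = 12,  t[6] = 20.
Since t[6] = t[1] = 20, the sequence is eventually periodic: after a pre-period of length 1 it cycles with period 5.
For i ≥ 1, t[i] depends only on (i - 1) mod 5. (1721 - 1) mod 5 = 0, so t[1721] = t[1] = 20.

20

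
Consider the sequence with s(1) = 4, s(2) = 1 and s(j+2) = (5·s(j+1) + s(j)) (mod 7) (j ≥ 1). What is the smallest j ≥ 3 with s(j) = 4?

4

s(1) = 4, s(2) = 1, s(3) = 2, s(4) = 4, s(5) = 1.
The sequence repeats with period 3.
The value 4 next appears (with j ≥ 3) at s(4).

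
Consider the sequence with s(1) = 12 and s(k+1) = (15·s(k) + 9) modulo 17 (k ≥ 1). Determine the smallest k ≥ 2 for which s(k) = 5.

s(1) = 12; s(2) = 2; s(3) = 5; s(4) = 16; s(5) = 11; s(6) = 4; s(7) = 1; s(8) = 7; s(9) = 12.
The sequence repeats with period 8.
The value 5 first appears (with k ≥ 2) at s(3).

3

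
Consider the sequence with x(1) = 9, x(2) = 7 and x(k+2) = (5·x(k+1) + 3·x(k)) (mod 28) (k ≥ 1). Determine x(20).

x(1) = 9; x(2) = 7; x(3) = 6; x(4) = 23; x(5) = 21; x(6) = 6; x(7) = 9; x(8) = 7.
The sequence repeats with period 6.
So x(20) = x(1 + ((20-1) mod 6)) = x(2) = 7.

7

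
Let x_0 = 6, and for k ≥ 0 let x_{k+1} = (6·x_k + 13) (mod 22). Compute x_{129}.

19

Computing terms: x_0 = 6,  x_1 = 5,  x_2 = 21,  x_3 = 7,  x_4 = 11,  x_5 = 13,  x_6 = 3,  x_7 = 9,  x_8 = 1,  x_9 = 19,  x_{10} = 17,  x_{11} = 5.
Since x_{11} = x_1 = 5, the sequence is eventually periodic: after a pre-period of length 1 it cycles with period 10.
For k ≥ 1, x_k depends only on (k - 1) mod 10. (129 - 1) mod 10 = 8, so x_{129} = x_9 = 19.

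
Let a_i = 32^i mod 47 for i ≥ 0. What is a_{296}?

Computing terms: a_0 = 1, a_1 = 32, a_2 = 37, a_3 = 9, a_4 = 6, a_5 = 4, a_6 = 34, a_7 = 7, a_8 = 36, a_9 = 24, a_{10} = 16, a_{11} = 42, a_{12} = 28, a_{13} = 3, a_{14} = 2, a_{15} = 17, a_{16} = 27, a_{17} = 18, a_{18} = 12, a_{19} = 8, a_{20} = 21, a_{21} = 14, a_{22} = 25, a_{23} = 1.
The sequence repeats with period 23.
(296 - 0) mod 23 = 20, so a_{296} = a_{20} = 21.

21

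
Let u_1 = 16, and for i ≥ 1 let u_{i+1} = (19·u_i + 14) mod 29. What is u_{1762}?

7

Computing terms: u_1 = 16; u_2 = 28; u_3 = 24; u_4 = 6; u_5 = 12; u_6 = 10; u_7 = 1; u_8 = 4; u_9 = 3; u_{10} = 13; u_{11} = 0; u_{12} = 14; u_{13} = 19; u_{14} = 27; u_{15} = 5; u_{16} = 22; u_{17} = 26; u_{18} = 15; u_{19} = 9; u_{20} = 11; u_{21} = 20; u_{22} = 17; u_{23} = 18; u_{24} = 8; u_{25} = 21; u_{26} = 7; u_{27} = 2; u_{28} = 23; u_{29} = 16.
Since u_{29} = u_1 = 16, the sequence is periodic with period 28.
(1762 - 1) mod 28 = 25, so u_{1762} = u_{26} = 7.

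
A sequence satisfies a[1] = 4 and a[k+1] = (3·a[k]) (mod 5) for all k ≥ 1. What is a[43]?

a[1] = 4,  a[2] = 2,  a[3] = 1,  a[4] = 3,  a[5] = 4.
Since a[5] = a[1] = 4, the sequence is periodic with period 4.
(43 - 1) mod 4 = 2, so a[43] = a[3] = 1.

1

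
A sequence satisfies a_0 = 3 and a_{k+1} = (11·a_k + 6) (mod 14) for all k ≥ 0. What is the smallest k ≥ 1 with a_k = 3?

3

We have a_0 = 3; a_1 = 11; a_2 = 1; a_3 = 3.
Since a_3 = a_0 = 3, the sequence is periodic with period 3.
The value 3 next appears (with k ≥ 1) at a_3.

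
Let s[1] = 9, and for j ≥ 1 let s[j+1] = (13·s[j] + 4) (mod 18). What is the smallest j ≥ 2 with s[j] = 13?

We have s[1] = 9,  s[2] = 13,  s[3] = 11,  s[4] = 3,  s[5] = 7,  s[6] = 5,  s[7] = 15,  s[8] = 1,  s[9] = 17,  s[10] = 9.
The sequence repeats with period 9.
The value 13 first appears (with j ≥ 2) at s[2].

2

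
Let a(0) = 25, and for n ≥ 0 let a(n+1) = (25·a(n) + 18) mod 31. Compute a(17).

Listing terms: a(0) = 25; a(1) = 23; a(2) = 4; a(3) = 25.
The sequence repeats with period 3.
(17 - 0) mod 3 = 2, so a(17) = a(2) = 4.

4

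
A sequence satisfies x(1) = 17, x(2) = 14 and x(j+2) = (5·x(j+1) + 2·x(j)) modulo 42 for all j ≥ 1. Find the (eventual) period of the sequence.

48

Computing terms: x(1) = 17,  x(2) = 14,  x(3) = 20,  x(4) = 2,  x(5) = 8,  x(6) = 2,  x(7) = 26,  x(8) = 8,  x(9) = 8,  x(10) = 14,  x(11) = 2,  x(12) = 38,  x(13) = 26,  x(14) = 38,  x(15) = 32,  x(16) = 26,  x(17) = 26,  x(18) = 14,  x(19) = 38,  x(20) = 8,  x(21) = 32,  x(22) = 8,  x(23) = 20,  x(24) = 32,  x(25) = 32,  x(26) = 14,  x(27) = 8,  x(28) = 26,  x(29) = 20,  x(30) = 26,  x(31) = 2,  x(32) = 20,  x(33) = 20,  x(34) = 14,  x(35) = 26,  x(36) = 32,  x(37) = 2,  x(38) = 32,  x(39) = 38,  x(40) = 2,  x(41) = 2,  x(42) = 14,  x(43) = 32,  x(44) = 20,  x(45) = 38,  x(46) = 20,  x(47) = 8,  x(48) = 38,  x(49) = 38,  x(50) = 14,  x(51) = 20.
Since (x(50), x(51)) = (x(2), x(3)) = (14, 20) (two consecutive terms determine the rest), the sequence is eventually periodic: after a pre-period of length 1 it cycles with period 48.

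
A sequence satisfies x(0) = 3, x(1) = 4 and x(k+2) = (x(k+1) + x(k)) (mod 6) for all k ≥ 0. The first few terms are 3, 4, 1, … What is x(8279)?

1

x(0) = 3,  x(1) = 4,  x(2) = 1,  x(3) = 5,  x(4) = 0,  x(5) = 5,  x(6) = 5,  x(7) = 4,  x(8) = 3,  x(9) = 1,  x(10) = 4,  x(11) = 5,  x(12) = 3,  x(13) = 2,  x(14) = 5,  x(15) = 1,  x(16) = 0,  x(17) = 1,  x(18) = 1,  x(19) = 2,  x(20) = 3,  x(21) = 5,  x(22) = 2,  x(23) = 1,  x(24) = 3,  x(25) = 4.
Since (x(24), x(25)) = (x(0), x(1)) = (3, 4) (two consecutive terms determine the rest), the sequence is periodic with period 24.
(8279 - 0) mod 24 = 23, so x(8279) = x(23) = 1.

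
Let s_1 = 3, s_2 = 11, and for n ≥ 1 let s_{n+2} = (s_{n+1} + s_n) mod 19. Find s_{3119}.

1

We have s_1 = 3; s_2 = 11; s_3 = 14; s_4 = 6; s_5 = 1; s_6 = 7; s_7 = 8; s_8 = 15; s_9 = 4; s_{10} = 0; s_{11} = 4; s_{12} = 4; s_{13} = 8; s_{14} = 12; s_{15} = 1; s_{16} = 13; s_{17} = 14; s_{18} = 8; s_{19} = 3; s_{20} = 11.
Since (s_{19}, s_{20}) = (s_1, s_2) = (3, 11) (two consecutive terms determine the rest), the sequence is periodic with period 18.
(3119 - 1) mod 18 = 4, so s_{3119} = s_5 = 1.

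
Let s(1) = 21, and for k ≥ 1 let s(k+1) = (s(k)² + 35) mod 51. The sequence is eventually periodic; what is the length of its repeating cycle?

We have s(1) = 21,  s(2) = 17,  s(3) = 18,  s(4) = 2,  s(5) = 39,  s(6) = 26,  s(7) = 48,  s(8) = 44,  s(9) = 33,  s(10) = 2.
Since s(10) = s(4) = 2, the sequence is eventually periodic: after a pre-period of length 3 it cycles with period 6.

6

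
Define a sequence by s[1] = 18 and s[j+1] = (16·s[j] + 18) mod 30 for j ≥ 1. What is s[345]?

Computing terms: s[1] = 18, s[2] = 6, s[3] = 24, s[4] = 12, s[5] = 0, s[6] = 18.
Since s[6] = s[1] = 18, the sequence is periodic with period 5.
So s[345] = s[1 + ((345-1) mod 5)] = s[5] = 0.

0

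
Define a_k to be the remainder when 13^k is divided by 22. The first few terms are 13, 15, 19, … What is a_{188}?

Computing terms: a_1 = 13,  a_2 = 15,  a_3 = 19,  a_4 = 5,  a_5 = 21,  a_6 = 9,  a_7 = 7,  a_8 = 3,  a_9 = 17,  a_{10} = 1,  a_{11} = 13.
The sequence repeats with period 10.
So a_{188} = a_{1 + ((188-1) mod 10)} = a_8 = 3.

3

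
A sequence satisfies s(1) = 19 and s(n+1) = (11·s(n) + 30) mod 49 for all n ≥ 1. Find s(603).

20

Computing terms: s(1) = 19, s(2) = 43, s(3) = 13, s(4) = 26, s(5) = 22, s(6) = 27, s(7) = 33, s(8) = 1, s(9) = 41, s(10) = 40, s(11) = 29, s(12) = 6, s(13) = 47, s(14) = 8, s(15) = 20, s(16) = 5, s(17) = 36, s(18) = 34, s(19) = 12, s(20) = 15, s(21) = 48, s(22) = 19.
The sequence repeats with period 21.
So s(603) = s(1 + ((603-1) mod 21)) = s(15) = 20.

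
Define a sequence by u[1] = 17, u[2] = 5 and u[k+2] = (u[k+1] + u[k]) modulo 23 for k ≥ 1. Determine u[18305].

10

Listing terms: u[1] = 17,  u[2] = 5,  u[3] = 22,  u[4] = 4,  u[5] = 3,  u[6] = 7,  u[7] = 10,  u[8] = 17,  u[9] = 4,  u[10] = 21,  u[11] = 2,  u[12] = 0,  u[13] = 2,  u[14] = 2,  u[15] = 4,  u[16] = 6,  u[17] = 10,  u[18] = 16,  u[19] = 3,  u[20] = 19,  u[21] = 22,  u[22] = 18,  u[23] = 17,  u[24] = 12,  u[25] = 6,  u[26] = 18,  u[27] = 1,  u[28] = 19,  u[29] = 20,  u[30] = 16,  u[31] = 13,  u[32] = 6,  u[33] = 19,  u[34] = 2,  u[35] = 21,  u[36] = 0,  u[37] = 21,  u[38] = 21,  u[39] = 19,  u[40] = 17,  u[41] = 13,  u[42] = 7,  u[43] = 20,  u[44] = 4,  u[45] = 1,  u[46] = 5,  u[47] = 6,  u[48] = 11,  u[49] = 17,  u[50] = 5.
Since (u[49], u[50]) = (u[1], u[2]) = (17, 5) (two consecutive terms determine the rest), the sequence is periodic with period 48.
(18305 - 1) mod 48 = 16, so u[18305] = u[17] = 10.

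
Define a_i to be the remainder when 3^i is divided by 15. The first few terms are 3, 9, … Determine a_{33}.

a_1 = 3, a_2 = 9, a_3 = 12, a_4 = 6, a_5 = 3.
The sequence repeats with period 4.
So a_{33} = a_{1 + ((33-1) mod 4)} = a_1 = 3.

3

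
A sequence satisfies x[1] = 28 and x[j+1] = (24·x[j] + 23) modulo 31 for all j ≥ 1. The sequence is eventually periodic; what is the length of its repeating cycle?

Listing terms: x[1] = 28,  x[2] = 13,  x[3] = 25,  x[4] = 3,  x[5] = 2,  x[6] = 9,  x[7] = 22,  x[8] = 24,  x[9] = 10,  x[10] = 15,  x[11] = 11,  x[12] = 8,  x[13] = 29,  x[14] = 6,  x[15] = 12,  x[16] = 1,  x[17] = 16,  x[18] = 4,  x[19] = 26,  x[20] = 27,  x[21] = 20,  x[22] = 7,  x[23] = 5,  x[24] = 19,  x[25] = 14,  x[26] = 18,  x[27] = 21,  x[28] = 0,  x[29] = 23,  x[30] = 17,  x[31] = 28.
The sequence repeats with period 30.

30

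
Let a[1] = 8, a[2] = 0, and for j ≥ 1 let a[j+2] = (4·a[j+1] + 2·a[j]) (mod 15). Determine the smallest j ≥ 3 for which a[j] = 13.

Listing terms: a[1] = 8; a[2] = 0; a[3] = 1; a[4] = 4; a[5] = 3; a[6] = 5; a[7] = 11; a[8] = 9; a[9] = 13; a[10] = 10; a[11] = 6; a[12] = 14; a[13] = 8; a[14] = 0.
The sequence repeats with period 12.
The value 13 first appears (with j ≥ 3) at a[9].

9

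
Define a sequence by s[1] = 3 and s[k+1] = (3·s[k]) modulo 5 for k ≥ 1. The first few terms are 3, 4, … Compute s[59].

2

Computing terms: s[1] = 3, s[2] = 4, s[3] = 2, s[4] = 1, s[5] = 3.
The sequence repeats with period 4.
So s[59] = s[1 + ((59-1) mod 4)] = s[3] = 2.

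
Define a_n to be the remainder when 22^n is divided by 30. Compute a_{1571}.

28

Computing terms: a_0 = 1, a_1 = 22, a_2 = 4, a_3 = 28, a_4 = 16, a_5 = 22.
Since a_5 = a_1 = 22, the sequence is eventually periodic: after a pre-period of length 1 it cycles with period 4.
For n ≥ 1, a_n depends only on (n - 1) mod 4. (1571 - 1) mod 4 = 2, so a_{1571} = a_3 = 28.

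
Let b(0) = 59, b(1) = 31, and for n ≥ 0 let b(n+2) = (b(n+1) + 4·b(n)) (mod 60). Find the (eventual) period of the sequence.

24

Listing terms: b(0) = 59,  b(1) = 31,  b(2) = 27,  b(3) = 31,  b(4) = 19,  b(5) = 23,  b(6) = 39,  b(7) = 11,  b(8) = 47,  b(9) = 31,  b(10) = 39,  b(11) = 43,  b(12) = 19,  b(13) = 11,  b(14) = 27,  b(15) = 11,  b(16) = 59,  b(17) = 43,  b(18) = 39,  b(19) = 31,  b(20) = 7,  b(21) = 11,  b(22) = 39,  b(23) = 23,  b(24) = 59,  b(25) = 31.
Since (b(24), b(25)) = (b(0), b(1)) = (59, 31) (two consecutive terms determine the rest), the sequence is periodic with period 24.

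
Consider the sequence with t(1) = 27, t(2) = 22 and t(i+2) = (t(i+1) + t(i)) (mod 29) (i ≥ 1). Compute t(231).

Listing terms: t(1) = 27; t(2) = 22; t(3) = 20; t(4) = 13; t(5) = 4; t(6) = 17; t(7) = 21; t(8) = 9; t(9) = 1; t(10) = 10; t(11) = 11; t(12) = 21; t(13) = 3; t(14) = 24; t(15) = 27; t(16) = 22.
The sequence repeats with period 14.
(231 - 1) mod 14 = 6, so t(231) = t(7) = 21.

21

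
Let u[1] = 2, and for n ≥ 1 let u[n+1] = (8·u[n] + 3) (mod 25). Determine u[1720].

3

Listing terms: u[1] = 2, u[2] = 19, u[3] = 5, u[4] = 18, u[5] = 22, u[6] = 4, u[7] = 10, u[8] = 8, u[9] = 17, u[10] = 14, u[11] = 15, u[12] = 23, u[13] = 12, u[14] = 24, u[15] = 20, u[16] = 13, u[17] = 7, u[18] = 9, u[19] = 0, u[20] = 3, u[21] = 2.
The sequence repeats with period 20.
(1720 - 1) mod 20 = 19, so u[1720] = u[20] = 3.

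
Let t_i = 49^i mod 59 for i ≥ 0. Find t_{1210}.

t_0 = 1,  t_1 = 49,  t_2 = 41,  t_3 = 3,  t_4 = 29,  t_5 = 5,  t_6 = 9,  t_7 = 28,  t_8 = 15,  t_9 = 27,  t_{10} = 25,  t_{11} = 45,  t_{12} = 22,  t_{13} = 16,  t_{14} = 17,  t_{15} = 7,  t_{16} = 48,  t_{17} = 51,  t_{18} = 21,  t_{19} = 26,  t_{20} = 35,  t_{21} = 4,  t_{22} = 19,  t_{23} = 46,  t_{24} = 12,  t_{25} = 57,  t_{26} = 20,  t_{27} = 36,  t_{28} = 53,  t_{29} = 1.
Since t_{29} = t_0 = 1, the sequence is periodic with period 29.
(1210 - 0) mod 29 = 21, so t_{1210} = t_{21} = 4.

4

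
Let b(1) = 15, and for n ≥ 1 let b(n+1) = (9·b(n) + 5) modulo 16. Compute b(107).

9

Listing terms: b(1) = 15; b(2) = 12; b(3) = 1; b(4) = 14; b(5) = 3; b(6) = 0; b(7) = 5; b(8) = 2; b(9) = 7; b(10) = 4; b(11) = 9; b(12) = 6; b(13) = 11; b(14) = 8; b(15) = 13; b(16) = 10; b(17) = 15.
Since b(17) = b(1) = 15, the sequence is periodic with period 16.
(107 - 1) mod 16 = 10, so b(107) = b(11) = 9.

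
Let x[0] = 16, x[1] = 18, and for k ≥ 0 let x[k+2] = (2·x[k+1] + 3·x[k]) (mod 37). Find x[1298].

10

x[0] = 16, x[1] = 18, x[2] = 10, x[3] = 0, x[4] = 30, x[5] = 23, x[6] = 25, x[7] = 8, x[8] = 17, x[9] = 21, x[10] = 19, x[11] = 27, x[12] = 0, x[13] = 7, x[14] = 14, x[15] = 12, x[16] = 29, x[17] = 20, x[18] = 16, x[19] = 18.
Since (x[18], x[19]) = (x[0], x[1]) = (16, 18) (two consecutive terms determine the rest), the sequence is periodic with period 18.
So x[1298] = x[0 + ((1298-0) mod 18)] = x[2] = 10.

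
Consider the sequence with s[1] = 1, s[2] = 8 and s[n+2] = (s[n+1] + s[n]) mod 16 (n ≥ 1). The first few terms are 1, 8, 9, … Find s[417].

We have s[1] = 1; s[2] = 8; s[3] = 9; s[4] = 1; s[5] = 10; s[6] = 11; s[7] = 5; s[8] = 0; s[9] = 5; s[10] = 5; s[11] = 10; s[12] = 15; s[13] = 9; s[14] = 8; s[15] = 1; s[16] = 9; s[17] = 10; s[18] = 3; s[19] = 13; s[20] = 0; s[21] = 13; s[22] = 13; s[23] = 10; s[24] = 7; s[25] = 1; s[26] = 8.
Since (s[25], s[26]) = (s[1], s[2]) = (1, 8) (two consecutive terms determine the rest), the sequence is periodic with period 24.
So s[417] = s[1 + ((417-1) mod 24)] = s[9] = 5.

5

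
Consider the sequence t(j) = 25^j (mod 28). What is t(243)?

1

Computing terms: t(1) = 25; t(2) = 9; t(3) = 1; t(4) = 25.
The sequence repeats with period 3.
So t(243) = t(1 + ((243-1) mod 3)) = t(3) = 1.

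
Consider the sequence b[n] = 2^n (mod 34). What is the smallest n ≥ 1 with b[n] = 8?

Computing terms: b[0] = 1, b[1] = 2, b[2] = 4, b[3] = 8, b[4] = 16, b[5] = 32, b[6] = 30, b[7] = 26, b[8] = 18, b[9] = 2.
Since b[9] = b[1] = 2, the sequence is eventually periodic: after a pre-period of length 1 it cycles with period 8.
The value 8 first appears (with n ≥ 1) at b[3].

3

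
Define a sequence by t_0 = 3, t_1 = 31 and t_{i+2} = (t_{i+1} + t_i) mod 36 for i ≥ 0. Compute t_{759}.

25

We have t_0 = 3, t_1 = 31, t_2 = 34, t_3 = 29, t_4 = 27, t_5 = 20, t_6 = 11, t_7 = 31, t_8 = 6, t_9 = 1, t_{10} = 7, t_{11} = 8, t_{12} = 15, t_{13} = 23, t_{14} = 2, t_{15} = 25, t_{16} = 27, t_{17} = 16, t_{18} = 7, t_{19} = 23, t_{20} = 30, t_{21} = 17, t_{22} = 11, t_{23} = 28, t_{24} = 3, t_{25} = 31.
Since (t_{24}, t_{25}) = (t_0, t_1) = (3, 31) (two consecutive terms determine the rest), the sequence is periodic with period 24.
(759 - 0) mod 24 = 15, so t_{759} = t_{15} = 25.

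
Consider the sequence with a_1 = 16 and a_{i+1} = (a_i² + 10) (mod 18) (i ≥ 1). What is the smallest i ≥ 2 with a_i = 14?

Computing terms: a_1 = 16, a_2 = 14, a_3 = 8, a_4 = 2, a_5 = 14.
Since a_5 = a_2 = 14, the sequence is eventually periodic: after a pre-period of length 1 it cycles with period 3.
The value 14 first appears (with i ≥ 2) at a_2.

2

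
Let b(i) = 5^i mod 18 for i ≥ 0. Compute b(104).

Listing terms: b(0) = 1, b(1) = 5, b(2) = 7, b(3) = 17, b(4) = 13, b(5) = 11, b(6) = 1.
The sequence repeats with period 6.
(104 - 0) mod 6 = 2, so b(104) = b(2) = 7.

7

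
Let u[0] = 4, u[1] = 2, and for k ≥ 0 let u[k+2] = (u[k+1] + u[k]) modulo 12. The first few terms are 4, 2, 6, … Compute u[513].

Computing terms: u[0] = 4; u[1] = 2; u[2] = 6; u[3] = 8; u[4] = 2; u[5] = 10; u[6] = 0; u[7] = 10; u[8] = 10; u[9] = 8; u[10] = 6; u[11] = 2; u[12] = 8; u[13] = 10; u[14] = 6; u[15] = 4; u[16] = 10; u[17] = 2; u[18] = 0; u[19] = 2; u[20] = 2; u[21] = 4; u[22] = 6; u[23] = 10; u[24] = 4; u[25] = 2.
The sequence repeats with period 24.
So u[513] = u[0 + ((513-0) mod 24)] = u[9] = 8.

8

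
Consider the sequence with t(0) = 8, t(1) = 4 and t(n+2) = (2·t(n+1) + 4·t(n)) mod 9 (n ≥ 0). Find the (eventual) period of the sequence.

Listing terms: t(0) = 8, t(1) = 4, t(2) = 4, t(3) = 6, t(4) = 1, t(5) = 8, t(6) = 2, t(7) = 0, t(8) = 8, t(9) = 7, t(10) = 1, t(11) = 3, t(12) = 1, t(13) = 5, t(14) = 5, t(15) = 3, t(16) = 8, t(17) = 1, t(18) = 7, t(19) = 0, t(20) = 1, t(21) = 2, t(22) = 8, t(23) = 6, t(24) = 8, t(25) = 4.
Since (t(24), t(25)) = (t(0), t(1)) = (8, 4) (two consecutive terms determine the rest), the sequence is periodic with period 24.

24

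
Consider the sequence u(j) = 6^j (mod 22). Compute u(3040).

Computing terms: u(1) = 6; u(2) = 14; u(3) = 18; u(4) = 20; u(5) = 10; u(6) = 16; u(7) = 8; u(8) = 4; u(9) = 2; u(10) = 12; u(11) = 6.
Since u(11) = u(1) = 6, the sequence is periodic with period 10.
(3040 - 1) mod 10 = 9, so u(3040) = u(10) = 12.

12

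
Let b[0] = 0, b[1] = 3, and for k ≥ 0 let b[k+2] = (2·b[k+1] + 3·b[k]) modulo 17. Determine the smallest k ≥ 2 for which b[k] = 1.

10

Listing terms: b[0] = 0; b[1] = 3; b[2] = 6; b[3] = 4; b[4] = 9; b[5] = 13; b[6] = 2; b[7] = 9; b[8] = 7; b[9] = 7; b[10] = 1; b[11] = 6; b[12] = 15; b[13] = 14; b[14] = 5; b[15] = 1; b[16] = 0; b[17] = 3.
The sequence repeats with period 16.
The value 1 first appears (with k ≥ 2) at b[10].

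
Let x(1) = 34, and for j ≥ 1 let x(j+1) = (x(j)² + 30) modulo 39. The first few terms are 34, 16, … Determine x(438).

1

Listing terms: x(1) = 34; x(2) = 16; x(3) = 13; x(4) = 4; x(5) = 7; x(6) = 1; x(7) = 31; x(8) = 16.
Since x(8) = x(2) = 16, the sequence is eventually periodic: after a pre-period of length 1 it cycles with period 6.
For j ≥ 2, x(j) depends only on (j - 2) mod 6. (438 - 2) mod 6 = 4, so x(438) = x(6) = 1.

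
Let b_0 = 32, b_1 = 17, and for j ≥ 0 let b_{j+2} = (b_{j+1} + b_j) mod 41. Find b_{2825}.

24

Listing terms: b_0 = 32; b_1 = 17; b_2 = 8; b_3 = 25; b_4 = 33; b_5 = 17; b_6 = 9; b_7 = 26; b_8 = 35; b_9 = 20; b_{10} = 14; b_{11} = 34; b_{12} = 7; b_{13} = 0; b_{14} = 7; b_{15} = 7; b_{16} = 14; b_{17} = 21; b_{18} = 35; b_{19} = 15; b_{20} = 9; b_{21} = 24; b_{22} = 33; b_{23} = 16; b_{24} = 8; b_{25} = 24; b_{26} = 32; b_{27} = 15; b_{28} = 6; b_{29} = 21; b_{30} = 27; b_{31} = 7; b_{32} = 34; b_{33} = 0; b_{34} = 34; b_{35} = 34; b_{36} = 27; b_{37} = 20; b_{38} = 6; b_{39} = 26; b_{40} = 32; b_{41} = 17.
The sequence repeats with period 40.
(2825 - 0) mod 40 = 25, so b_{2825} = b_{25} = 24.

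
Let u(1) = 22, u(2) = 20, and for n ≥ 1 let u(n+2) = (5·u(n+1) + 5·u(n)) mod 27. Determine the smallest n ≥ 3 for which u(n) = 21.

3

Listing terms: u(1) = 22,  u(2) = 20,  u(3) = 21,  u(4) = 16,  u(5) = 23,  u(6) = 6,  u(7) = 10,  u(8) = 26,  u(9) = 18,  u(10) = 4,  u(11) = 2,  u(12) = 3,  u(13) = 25,  u(14) = 5,  u(15) = 15,  u(16) = 19,  u(17) = 8,  u(18) = 0,  u(19) = 13,  u(20) = 11,  u(21) = 12,  u(22) = 7,  u(23) = 14,  u(24) = 24,  u(25) = 1,  u(26) = 17,  u(27) = 9,  u(28) = 22,  u(29) = 20.
The sequence repeats with period 27.
The value 21 first appears (with n ≥ 3) at u(3).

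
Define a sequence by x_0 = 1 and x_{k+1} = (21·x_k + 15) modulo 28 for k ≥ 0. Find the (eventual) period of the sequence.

4

We have x_0 = 1, x_1 = 8, x_2 = 15, x_3 = 22, x_4 = 1.
The sequence repeats with period 4.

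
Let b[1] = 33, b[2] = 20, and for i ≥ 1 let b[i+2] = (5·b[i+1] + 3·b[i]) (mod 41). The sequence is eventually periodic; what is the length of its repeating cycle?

Listing terms: b[1] = 33; b[2] = 20; b[3] = 35; b[4] = 30; b[5] = 9; b[6] = 12; b[7] = 5; b[8] = 20; b[9] = 33; b[10] = 20.
The sequence repeats with period 8.

8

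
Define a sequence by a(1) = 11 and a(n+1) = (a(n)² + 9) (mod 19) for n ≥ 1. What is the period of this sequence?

6

Computing terms: a(1) = 11, a(2) = 16, a(3) = 18, a(4) = 10, a(5) = 14, a(6) = 15, a(7) = 6, a(8) = 7, a(9) = 1, a(10) = 10.
Since a(10) = a(4) = 10, the sequence is eventually periodic: after a pre-period of length 3 it cycles with period 6.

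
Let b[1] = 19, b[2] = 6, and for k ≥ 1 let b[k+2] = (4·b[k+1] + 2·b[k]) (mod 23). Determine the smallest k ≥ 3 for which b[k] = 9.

Computing terms: b[1] = 19; b[2] = 6; b[3] = 16; b[4] = 7; b[5] = 14; b[6] = 1; b[7] = 9; b[8] = 15; b[9] = 9; b[10] = 20; b[11] = 6; b[12] = 18; b[13] = 15; b[14] = 4; b[15] = 0; b[16] = 8; b[17] = 9; b[18] = 6; b[19] = 19; b[20] = 19; b[21] = 22; b[22] = 11; b[23] = 19; b[24] = 6.
The sequence repeats with period 22.
The value 9 first appears (with k ≥ 3) at b[7].

7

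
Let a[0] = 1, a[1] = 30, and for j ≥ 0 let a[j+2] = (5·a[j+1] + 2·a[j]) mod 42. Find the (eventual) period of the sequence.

Computing terms: a[0] = 1, a[1] = 30, a[2] = 26, a[3] = 22, a[4] = 36, a[5] = 14, a[6] = 16, a[7] = 24, a[8] = 26, a[9] = 10, a[10] = 18, a[11] = 26, a[12] = 40, a[13] = 0, a[14] = 38, a[15] = 22, a[16] = 18, a[17] = 8, a[18] = 34, a[19] = 18, a[20] = 32, a[21] = 28, a[22] = 36, a[23] = 26, a[24] = 34, a[25] = 12, a[26] = 2, a[27] = 34, a[28] = 6, a[29] = 14, a[30] = 40, a[31] = 18, a[32] = 2, a[33] = 4, a[34] = 24, a[35] = 2, a[36] = 16, a[37] = 0, a[38] = 32, a[39] = 34, a[40] = 24, a[41] = 20, a[42] = 22, a[43] = 24, a[44] = 38, a[45] = 28, a[46] = 6, a[47] = 2, a[48] = 22, a[49] = 30, a[50] = 26.
Since (a[49], a[50]) = (a[1], a[2]) = (30, 26) (two consecutive terms determine the rest), the sequence is eventually periodic: after a pre-period of length 1 it cycles with period 48.

48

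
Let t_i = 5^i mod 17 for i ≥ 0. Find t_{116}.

t_0 = 1, t_1 = 5, t_2 = 8, t_3 = 6, t_4 = 13, t_5 = 14, t_6 = 2, t_7 = 10, t_8 = 16, t_9 = 12, t_{10} = 9, t_{11} = 11, t_{12} = 4, t_{13} = 3, t_{14} = 15, t_{15} = 7, t_{16} = 1.
Since t_{16} = t_0 = 1, the sequence is periodic with period 16.
(116 - 0) mod 16 = 4, so t_{116} = t_4 = 13.

13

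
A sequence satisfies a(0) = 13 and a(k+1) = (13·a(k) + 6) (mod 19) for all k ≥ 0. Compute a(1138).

6

Listing terms: a(0) = 13; a(1) = 4; a(2) = 1; a(3) = 0; a(4) = 6; a(5) = 8; a(6) = 15; a(7) = 11; a(8) = 16; a(9) = 5; a(10) = 14; a(11) = 17; a(12) = 18; a(13) = 12; a(14) = 10; a(15) = 3; a(16) = 7; a(17) = 2; a(18) = 13.
Since a(18) = a(0) = 13, the sequence is periodic with period 18.
So a(1138) = a(0 + ((1138-0) mod 18)) = a(4) = 6.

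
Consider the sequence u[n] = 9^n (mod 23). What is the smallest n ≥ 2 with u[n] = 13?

8

We have u[1] = 9,  u[2] = 12,  u[3] = 16,  u[4] = 6,  u[5] = 8,  u[6] = 3,  u[7] = 4,  u[8] = 13,  u[9] = 2,  u[10] = 18,  u[11] = 1,  u[12] = 9.
The sequence repeats with period 11.
The value 13 first appears (with n ≥ 2) at u[8].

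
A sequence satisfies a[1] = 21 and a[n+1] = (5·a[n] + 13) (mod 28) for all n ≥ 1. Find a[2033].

a[1] = 21, a[2] = 6, a[3] = 15, a[4] = 4, a[5] = 5, a[6] = 10, a[7] = 7, a[8] = 20, a[9] = 1, a[10] = 18, a[11] = 19, a[12] = 24, a[13] = 21.
The sequence repeats with period 12.
So a[2033] = a[1 + ((2033-1) mod 12)] = a[5] = 5.

5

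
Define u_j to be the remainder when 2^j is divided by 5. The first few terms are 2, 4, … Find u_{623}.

Computing terms: u_1 = 2, u_2 = 4, u_3 = 3, u_4 = 1, u_5 = 2.
The sequence repeats with period 4.
So u_{623} = u_{1 + ((623-1) mod 4)} = u_3 = 3.

3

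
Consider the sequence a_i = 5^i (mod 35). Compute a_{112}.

a_0 = 1,  a_1 = 5,  a_2 = 25,  a_3 = 20,  a_4 = 30,  a_5 = 10,  a_6 = 15,  a_7 = 5.
Since a_7 = a_1 = 5, the sequence is eventually periodic: after a pre-period of length 1 it cycles with period 6.
For i ≥ 1, a_i depends only on (i - 1) mod 6. (112 - 1) mod 6 = 3, so a_{112} = a_4 = 30.

30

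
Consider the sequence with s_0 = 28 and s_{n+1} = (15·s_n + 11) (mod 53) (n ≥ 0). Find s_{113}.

s_0 = 28, s_1 = 7, s_2 = 10, s_3 = 2, s_4 = 41, s_5 = 43, s_6 = 20, s_7 = 46, s_8 = 12, s_9 = 32, s_{10} = 14, s_{11} = 9, s_{12} = 40, s_{13} = 28.
The sequence repeats with period 13.
(113 - 0) mod 13 = 9, so s_{113} = s_9 = 32.

32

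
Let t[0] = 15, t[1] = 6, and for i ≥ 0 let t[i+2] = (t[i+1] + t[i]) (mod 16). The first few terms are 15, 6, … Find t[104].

t[0] = 15, t[1] = 6, t[2] = 5, t[3] = 11, t[4] = 0, t[5] = 11, t[6] = 11, t[7] = 6, t[8] = 1, t[9] = 7, t[10] = 8, t[11] = 15, t[12] = 7, t[13] = 6, t[14] = 13, t[15] = 3, t[16] = 0, t[17] = 3, t[18] = 3, t[19] = 6, t[20] = 9, t[21] = 15, t[22] = 8, t[23] = 7, t[24] = 15, t[25] = 6.
The sequence repeats with period 24.
(104 - 0) mod 24 = 8, so t[104] = t[8] = 1.

1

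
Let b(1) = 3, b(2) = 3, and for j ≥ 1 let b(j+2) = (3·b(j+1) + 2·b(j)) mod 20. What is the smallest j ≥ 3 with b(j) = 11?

b(1) = 3,  b(2) = 3,  b(3) = 15,  b(4) = 11,  b(5) = 3,  b(6) = 11,  b(7) = 19,  b(8) = 19,  b(9) = 15,  b(10) = 3,  b(11) = 19,  b(12) = 3,  b(13) = 7,  b(14) = 7,  b(15) = 15,  b(16) = 19,  b(17) = 7,  b(18) = 19,  b(19) = 11,  b(20) = 11,  b(21) = 15,  b(22) = 7,  b(23) = 11,  b(24) = 7,  b(25) = 3,  b(26) = 3.
The sequence repeats with period 24.
The value 11 first appears (with j ≥ 3) at b(4).

4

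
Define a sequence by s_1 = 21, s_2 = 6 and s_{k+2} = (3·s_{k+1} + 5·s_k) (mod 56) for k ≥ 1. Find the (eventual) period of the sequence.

12

Computing terms: s_1 = 21, s_2 = 6, s_3 = 11, s_4 = 7, s_5 = 20, s_6 = 39, s_7 = 49, s_8 = 6, s_9 = 39, s_{10} = 35, s_{11} = 20, s_{12} = 11, s_{13} = 21, s_{14} = 6.
Since (s_{13}, s_{14}) = (s_1, s_2) = (21, 6) (two consecutive terms determine the rest), the sequence is periodic with period 12.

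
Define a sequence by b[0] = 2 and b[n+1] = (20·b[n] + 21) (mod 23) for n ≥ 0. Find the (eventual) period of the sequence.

b[0] = 2, b[1] = 15, b[2] = 22, b[3] = 1, b[4] = 18, b[5] = 13, b[6] = 5, b[7] = 6, b[8] = 3, b[9] = 12, b[10] = 8, b[11] = 20, b[12] = 7, b[13] = 0, b[14] = 21, b[15] = 4, b[16] = 9, b[17] = 17, b[18] = 16, b[19] = 19, b[20] = 10, b[21] = 14, b[22] = 2.
Since b[22] = b[0] = 2, the sequence is periodic with period 22.

22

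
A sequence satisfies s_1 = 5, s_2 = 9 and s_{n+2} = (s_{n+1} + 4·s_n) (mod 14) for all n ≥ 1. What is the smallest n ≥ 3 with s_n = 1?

3

Listing terms: s_1 = 5, s_2 = 9, s_3 = 1, s_4 = 9, s_5 = 13, s_6 = 7, s_7 = 3, s_8 = 3, s_9 = 1, s_{10} = 13, s_{11} = 3, s_{12} = 13, s_{13} = 11, s_{14} = 7, s_{15} = 9, s_{16} = 9, s_{17} = 3, s_{18} = 11, s_{19} = 9, s_{20} = 11, s_{21} = 5, s_{22} = 7, s_{23} = 13, s_{24} = 13, s_{25} = 9, s_{26} = 5, s_{27} = 13, s_{28} = 5, s_{29} = 1, s_{30} = 7, s_{31} = 11, s_{32} = 11, s_{33} = 13, s_{34} = 1, s_{35} = 11, s_{36} = 1, s_{37} = 3, s_{38} = 7, s_{39} = 5, s_{40} = 5, s_{41} = 11, s_{42} = 3, s_{43} = 5, s_{44} = 3, s_{45} = 9, s_{46} = 7, s_{47} = 1, s_{48} = 1, s_{49} = 5, s_{50} = 9.
The sequence repeats with period 48.
The value 1 first appears (with n ≥ 3) at s_3.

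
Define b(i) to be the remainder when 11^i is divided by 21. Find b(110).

b(0) = 1; b(1) = 11; b(2) = 16; b(3) = 8; b(4) = 4; b(5) = 2; b(6) = 1.
The sequence repeats with period 6.
(110 - 0) mod 6 = 2, so b(110) = b(2) = 16.

16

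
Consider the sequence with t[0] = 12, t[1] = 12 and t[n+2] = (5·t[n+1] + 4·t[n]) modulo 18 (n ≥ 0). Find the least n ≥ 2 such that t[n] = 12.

t[0] = 12, t[1] = 12, t[2] = 0, t[3] = 12, t[4] = 6, t[5] = 6, t[6] = 0, t[7] = 6, t[8] = 12, t[9] = 12.
The sequence repeats with period 8.
The value 12 first appears (with n ≥ 2) at t[3].

3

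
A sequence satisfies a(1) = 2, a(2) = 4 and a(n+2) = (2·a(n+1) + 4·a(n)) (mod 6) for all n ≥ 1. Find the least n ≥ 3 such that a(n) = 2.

Listing terms: a(1) = 2, a(2) = 4, a(3) = 4, a(4) = 0, a(5) = 4, a(6) = 2, a(7) = 2, a(8) = 0, a(9) = 2, a(10) = 4.
The sequence repeats with period 8.
The value 2 first appears (with n ≥ 3) at a(6).

6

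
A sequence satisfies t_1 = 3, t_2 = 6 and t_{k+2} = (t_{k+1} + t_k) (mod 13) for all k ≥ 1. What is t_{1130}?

Listing terms: t_1 = 3, t_2 = 6, t_3 = 9, t_4 = 2, t_5 = 11, t_6 = 0, t_7 = 11, t_8 = 11, t_9 = 9, t_{10} = 7, t_{11} = 3, t_{12} = 10, t_{13} = 0, t_{14} = 10, t_{15} = 10, t_{16} = 7, t_{17} = 4, t_{18} = 11, t_{19} = 2, t_{20} = 0, t_{21} = 2, t_{22} = 2, t_{23} = 4, t_{24} = 6, t_{25} = 10, t_{26} = 3, t_{27} = 0, t_{28} = 3, t_{29} = 3, t_{30} = 6.
Since (t_{29}, t_{30}) = (t_1, t_2) = (3, 6) (two consecutive terms determine the rest), the sequence is periodic with period 28.
(1130 - 1) mod 28 = 9, so t_{1130} = t_{10} = 7.

7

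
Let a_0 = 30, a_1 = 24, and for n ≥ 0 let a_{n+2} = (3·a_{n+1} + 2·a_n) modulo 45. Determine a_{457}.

We have a_0 = 30,  a_1 = 24,  a_2 = 42,  a_3 = 39,  a_4 = 21,  a_5 = 6,  a_6 = 15,  a_7 = 12,  a_8 = 21,  a_9 = 42,  a_{10} = 33,  a_{11} = 3,  a_{12} = 30,  a_{13} = 6,  a_{14} = 33,  a_{15} = 21,  a_{16} = 39,  a_{17} = 24,  a_{18} = 15,  a_{19} = 3,  a_{20} = 39,  a_{21} = 33,  a_{22} = 42,  a_{23} = 12,  a_{24} = 30,  a_{25} = 24.
Since (a_{24}, a_{25}) = (a_0, a_1) = (30, 24) (two consecutive terms determine the rest), the sequence is periodic with period 24.
So a_{457} = a_{0 + ((457-0) mod 24)} = a_1 = 24.

24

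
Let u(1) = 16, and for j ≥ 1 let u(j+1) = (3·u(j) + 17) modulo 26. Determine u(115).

16

u(1) = 16, u(2) = 13, u(3) = 4, u(4) = 3, u(5) = 0, u(6) = 17, u(7) = 16.
The sequence repeats with period 6.
So u(115) = u(1 + ((115-1) mod 6)) = u(1) = 16.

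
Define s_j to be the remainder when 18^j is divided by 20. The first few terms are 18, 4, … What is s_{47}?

We have s_1 = 18, s_2 = 4, s_3 = 12, s_4 = 16, s_5 = 8, s_6 = 4.
Since s_6 = s_2 = 4, the sequence is eventually periodic: after a pre-period of length 1 it cycles with period 4.
For j ≥ 2, s_j depends only on (j - 2) mod 4. (47 - 2) mod 4 = 1, so s_{47} = s_3 = 12.

12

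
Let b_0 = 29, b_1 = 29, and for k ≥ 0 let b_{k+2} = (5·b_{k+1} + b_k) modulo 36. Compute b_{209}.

We have b_0 = 29, b_1 = 29, b_2 = 30, b_3 = 35, b_4 = 25, b_5 = 16, b_6 = 33, b_7 = 1, b_8 = 2, b_9 = 11, b_{10} = 21, b_{11} = 8, b_{12} = 25, b_{13} = 25, b_{14} = 6, b_{15} = 19, b_{16} = 29, b_{17} = 20, b_{18} = 21, b_{19} = 17, b_{20} = 34, b_{21} = 7, b_{22} = 33, b_{23} = 28, b_{24} = 29, b_{25} = 29.
The sequence repeats with period 24.
(209 - 0) mod 24 = 17, so b_{209} = b_{17} = 20.

20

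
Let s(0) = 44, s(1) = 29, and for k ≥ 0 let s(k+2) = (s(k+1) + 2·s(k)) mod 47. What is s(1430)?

33

Listing terms: s(0) = 44, s(1) = 29, s(2) = 23, s(3) = 34, s(4) = 33, s(5) = 7, s(6) = 26, s(7) = 40, s(8) = 45, s(9) = 31, s(10) = 27, s(11) = 42, s(12) = 2, s(13) = 39, s(14) = 43, s(15) = 27, s(16) = 19, s(17) = 26, s(18) = 17, s(19) = 22, s(20) = 9, s(21) = 6, s(22) = 24, s(23) = 36, s(24) = 37, s(25) = 15, s(26) = 42, s(27) = 25, s(28) = 15, s(29) = 18, s(30) = 1, s(31) = 37, s(32) = 39, s(33) = 19, s(34) = 3, s(35) = 41, s(36) = 0, s(37) = 35, s(38) = 35, s(39) = 11, s(40) = 34, s(41) = 9, s(42) = 30, s(43) = 1, s(44) = 14, s(45) = 16, s(46) = 44, s(47) = 29.
Since (s(46), s(47)) = (s(0), s(1)) = (44, 29) (two consecutive terms determine the rest), the sequence is periodic with period 46.
(1430 - 0) mod 46 = 4, so s(1430) = s(4) = 33.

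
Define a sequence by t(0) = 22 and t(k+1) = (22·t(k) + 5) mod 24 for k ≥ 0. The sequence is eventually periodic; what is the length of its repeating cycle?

t(0) = 22, t(1) = 9, t(2) = 11, t(3) = 7, t(4) = 15, t(5) = 23, t(6) = 7.
Since t(6) = t(3) = 7, the sequence is eventually periodic: after a pre-period of length 3 it cycles with period 3.

3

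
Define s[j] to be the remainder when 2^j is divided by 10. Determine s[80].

6

Listing terms: s[1] = 2,  s[2] = 4,  s[3] = 8,  s[4] = 6,  s[5] = 2.
The sequence repeats with period 4.
So s[80] = s[1 + ((80-1) mod 4)] = s[4] = 6.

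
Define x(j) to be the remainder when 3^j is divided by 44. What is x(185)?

23

Listing terms: x(1) = 3,  x(2) = 9,  x(3) = 27,  x(4) = 37,  x(5) = 23,  x(6) = 25,  x(7) = 31,  x(8) = 5,  x(9) = 15,  x(10) = 1,  x(11) = 3.
The sequence repeats with period 10.
(185 - 1) mod 10 = 4, so x(185) = x(5) = 23.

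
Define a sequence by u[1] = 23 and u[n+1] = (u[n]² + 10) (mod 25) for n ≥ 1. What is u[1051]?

Listing terms: u[1] = 23; u[2] = 14; u[3] = 6; u[4] = 21; u[5] = 1; u[6] = 11; u[7] = 6.
Since u[7] = u[3] = 6, the sequence is eventually periodic: after a pre-period of length 2 it cycles with period 4.
For n ≥ 3, u[n] depends only on (n - 3) mod 4. (1051 - 3) mod 4 = 0, so u[1051] = u[3] = 6.

6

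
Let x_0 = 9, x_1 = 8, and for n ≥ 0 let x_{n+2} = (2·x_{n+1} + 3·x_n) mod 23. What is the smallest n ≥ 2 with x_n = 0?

x_0 = 9; x_1 = 8; x_2 = 20; x_3 = 18; x_4 = 4; x_5 = 16; x_6 = 21; x_7 = 21; x_8 = 13; x_9 = 20; x_{10} = 10; x_{11} = 11; x_{12} = 6; x_{13} = 22; x_{14} = 16; x_{15} = 6; x_{16} = 14; x_{17} = 0; x_{18} = 19; x_{19} = 15; x_{20} = 18; x_{21} = 12; x_{22} = 9; x_{23} = 8.
Since (x_{22}, x_{23}) = (x_0, x_1) = (9, 8) (two consecutive terms determine the rest), the sequence is periodic with period 22.
The value 0 first appears (with n ≥ 2) at x_{17}.

17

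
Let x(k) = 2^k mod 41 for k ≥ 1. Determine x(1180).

1

Computing terms: x(1) = 2; x(2) = 4; x(3) = 8; x(4) = 16; x(5) = 32; x(6) = 23; x(7) = 5; x(8) = 10; x(9) = 20; x(10) = 40; x(11) = 39; x(12) = 37; x(13) = 33; x(14) = 25; x(15) = 9; x(16) = 18; x(17) = 36; x(18) = 31; x(19) = 21; x(20) = 1; x(21) = 2.
Since x(21) = x(1) = 2, the sequence is periodic with period 20.
So x(1180) = x(1 + ((1180-1) mod 20)) = x(20) = 1.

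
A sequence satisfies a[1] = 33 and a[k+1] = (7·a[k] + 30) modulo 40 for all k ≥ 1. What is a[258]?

Listing terms: a[1] = 33, a[2] = 21, a[3] = 17, a[4] = 29, a[5] = 33.
The sequence repeats with period 4.
(258 - 1) mod 4 = 1, so a[258] = a[2] = 21.

21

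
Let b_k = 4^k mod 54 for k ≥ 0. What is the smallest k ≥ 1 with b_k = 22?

Listing terms: b_0 = 1; b_1 = 4; b_2 = 16; b_3 = 10; b_4 = 40; b_5 = 52; b_6 = 46; b_7 = 22; b_8 = 34; b_9 = 28; b_{10} = 4.
Since b_{10} = b_1 = 4, the sequence is eventually periodic: after a pre-period of length 1 it cycles with period 9.
The value 22 first appears (with k ≥ 1) at b_7.

7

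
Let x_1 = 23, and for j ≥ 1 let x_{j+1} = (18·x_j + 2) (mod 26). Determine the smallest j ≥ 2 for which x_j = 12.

4

Computing terms: x_1 = 23, x_2 = 0, x_3 = 2, x_4 = 12, x_5 = 10, x_6 = 0.
Since x_6 = x_2 = 0, the sequence is eventually periodic: after a pre-period of length 1 it cycles with period 4.
The value 12 first appears (with j ≥ 2) at x_4.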